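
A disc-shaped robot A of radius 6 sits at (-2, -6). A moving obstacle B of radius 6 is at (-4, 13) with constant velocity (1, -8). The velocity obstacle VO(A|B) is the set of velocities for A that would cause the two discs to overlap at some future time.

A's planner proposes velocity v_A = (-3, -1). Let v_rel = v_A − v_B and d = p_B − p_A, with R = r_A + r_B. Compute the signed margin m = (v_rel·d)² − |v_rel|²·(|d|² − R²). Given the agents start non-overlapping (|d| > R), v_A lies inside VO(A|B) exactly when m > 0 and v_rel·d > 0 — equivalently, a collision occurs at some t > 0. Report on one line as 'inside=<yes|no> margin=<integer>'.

d = (-2, 19),  |d|² = 365;  R = 6+6 = 12,  c = 365−12² = 221
v_rel = (-4, 7),  |v_rel|² = 65;  v_rel·d = (-4)·(-2) + (7)·(19) = 141
65·t² − 282·t + 221 = 0  ⇒  m = 141² − 65·221 = 5516
m = 5516 > 0,  v_rel·d = 141 > 0  ⇒  inside

inside=yes margin=5516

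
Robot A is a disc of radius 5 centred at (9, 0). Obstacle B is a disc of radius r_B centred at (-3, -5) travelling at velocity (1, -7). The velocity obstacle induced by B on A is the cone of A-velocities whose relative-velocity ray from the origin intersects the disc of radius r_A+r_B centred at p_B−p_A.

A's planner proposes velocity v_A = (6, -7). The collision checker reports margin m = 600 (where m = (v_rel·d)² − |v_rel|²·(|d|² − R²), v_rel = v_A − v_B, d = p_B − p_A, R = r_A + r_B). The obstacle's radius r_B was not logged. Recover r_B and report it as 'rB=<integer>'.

m = 600
d = (-12, -5);  v_rel = (5, 0),  |v_rel|² = 25
v_rel×d = (5)·(-5) − (0)·(-12) = -25
since m = R²·25 − (-25)²:  R² = (625 + 600) / 25 = 49
R = √49 = 7  ⇒  r_B = 7 − 5 = 2

rB=2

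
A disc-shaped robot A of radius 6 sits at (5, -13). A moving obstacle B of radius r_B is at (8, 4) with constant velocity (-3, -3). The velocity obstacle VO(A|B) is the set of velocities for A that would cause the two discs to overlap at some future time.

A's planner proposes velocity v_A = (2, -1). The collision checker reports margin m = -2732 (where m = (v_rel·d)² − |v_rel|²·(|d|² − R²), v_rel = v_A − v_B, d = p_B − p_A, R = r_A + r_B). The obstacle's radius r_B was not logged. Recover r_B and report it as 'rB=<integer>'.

m = -2732
d = (3, 17);  v_rel = (5, 2),  |v_rel|² = 29
v_rel×d = (5)·(17) − (2)·(3) = 79
since m = R²·29 − 79²:  R² = (6241 + -2732) / 29 = 121
R = √121 = 11  ⇒  r_B = 11 − 6 = 5

rB=5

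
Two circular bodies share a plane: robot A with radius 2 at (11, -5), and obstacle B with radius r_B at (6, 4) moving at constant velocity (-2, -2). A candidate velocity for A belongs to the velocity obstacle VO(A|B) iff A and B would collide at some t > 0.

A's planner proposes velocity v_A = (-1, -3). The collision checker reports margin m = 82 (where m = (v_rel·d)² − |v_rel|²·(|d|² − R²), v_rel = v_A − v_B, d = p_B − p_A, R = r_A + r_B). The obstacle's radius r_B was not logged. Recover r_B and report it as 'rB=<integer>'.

m = 82
d = (-5, 9);  v_rel = (1, -1),  |v_rel|² = 2
v_rel×d = (1)·(9) − (-1)·(-5) = 4
since m = R²·2 − 4²:  R² = (16 + 82) / 2 = 49
R = √49 = 7  ⇒  r_B = 7 − 2 = 5

rB=5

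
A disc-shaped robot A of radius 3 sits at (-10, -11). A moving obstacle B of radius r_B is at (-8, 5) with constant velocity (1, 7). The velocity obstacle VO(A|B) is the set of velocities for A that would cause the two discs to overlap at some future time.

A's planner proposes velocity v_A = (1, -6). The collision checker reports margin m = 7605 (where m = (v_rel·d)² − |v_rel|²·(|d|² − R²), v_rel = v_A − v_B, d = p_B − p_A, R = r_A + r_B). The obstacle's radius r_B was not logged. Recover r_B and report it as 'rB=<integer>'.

m = 7605
d = (2, 16);  v_rel = (0, -13),  |v_rel|² = 169
v_rel×d = (0)·(16) − (-13)·(2) = 26
since m = R²·169 − 26²:  R² = (676 + 7605) / 169 = 49
R = √49 = 7  ⇒  r_B = 7 − 3 = 4

rB=4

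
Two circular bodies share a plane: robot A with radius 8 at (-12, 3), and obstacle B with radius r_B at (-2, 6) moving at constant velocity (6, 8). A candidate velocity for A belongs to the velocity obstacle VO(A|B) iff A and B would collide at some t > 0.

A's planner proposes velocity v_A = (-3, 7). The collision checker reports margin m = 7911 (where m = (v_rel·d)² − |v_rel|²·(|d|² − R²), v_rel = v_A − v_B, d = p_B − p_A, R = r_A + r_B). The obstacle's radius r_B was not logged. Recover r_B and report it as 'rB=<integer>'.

m = 7911
d = (10, 3);  v_rel = (-9, -1),  |v_rel|² = 82
v_rel×d = (-9)·(3) − (-1)·(10) = -17
since m = R²·82 − (-17)²:  R² = (289 + 7911) / 82 = 100
R = √100 = 10  ⇒  r_B = 10 − 8 = 2

rB=2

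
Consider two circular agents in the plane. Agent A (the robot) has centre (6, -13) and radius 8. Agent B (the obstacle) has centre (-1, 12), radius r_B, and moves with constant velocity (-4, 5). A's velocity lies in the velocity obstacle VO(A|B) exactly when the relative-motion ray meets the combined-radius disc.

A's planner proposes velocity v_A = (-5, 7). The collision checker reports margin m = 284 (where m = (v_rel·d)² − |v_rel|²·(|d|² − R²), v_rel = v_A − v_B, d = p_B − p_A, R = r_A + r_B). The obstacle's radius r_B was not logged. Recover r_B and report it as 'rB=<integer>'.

m = 284
d = (-7, 25);  v_rel = (-1, 2),  |v_rel|² = 5
v_rel×d = (-1)·(25) − (2)·(-7) = -11
since m = R²·5 − (-11)²:  R² = (121 + 284) / 5 = 81
R = √81 = 9  ⇒  r_B = 9 − 8 = 1

rB=1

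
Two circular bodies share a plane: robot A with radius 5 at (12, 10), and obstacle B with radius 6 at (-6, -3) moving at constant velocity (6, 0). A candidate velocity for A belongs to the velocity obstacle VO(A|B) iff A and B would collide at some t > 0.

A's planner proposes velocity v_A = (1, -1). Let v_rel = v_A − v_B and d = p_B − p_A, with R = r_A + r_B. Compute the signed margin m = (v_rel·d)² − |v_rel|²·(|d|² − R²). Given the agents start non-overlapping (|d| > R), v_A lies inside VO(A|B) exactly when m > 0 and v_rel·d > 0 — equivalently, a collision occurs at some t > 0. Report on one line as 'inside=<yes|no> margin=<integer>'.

d = (-18, -13),  |d|² = 493;  R = 5+6 = 11,  c = 493−11² = 372
v_rel = (-5, -1),  |v_rel|² = 26;  v_rel·d = (-5)·(-18) + (-1)·(-13) = 103
26·t² − 206·t + 372 = 0  ⇒  m = 103² − 26·372 = 937
m = 937 > 0,  v_rel·d = 103 > 0  ⇒  inside

inside=yes margin=937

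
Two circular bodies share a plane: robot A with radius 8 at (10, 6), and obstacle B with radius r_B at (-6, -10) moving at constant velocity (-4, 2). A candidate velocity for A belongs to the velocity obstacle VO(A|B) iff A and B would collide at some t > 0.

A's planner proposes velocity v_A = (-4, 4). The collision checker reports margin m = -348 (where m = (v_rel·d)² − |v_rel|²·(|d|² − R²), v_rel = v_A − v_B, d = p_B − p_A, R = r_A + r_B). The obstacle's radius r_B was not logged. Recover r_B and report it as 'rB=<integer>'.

m = -348
d = (-16, -16);  v_rel = (0, 2),  |v_rel|² = 4
v_rel×d = (0)·(-16) − (2)·(-16) = 32
since m = R²·4 − 32²:  R² = (1024 + -348) / 4 = 169
R = √169 = 13  ⇒  r_B = 13 − 8 = 5

rB=5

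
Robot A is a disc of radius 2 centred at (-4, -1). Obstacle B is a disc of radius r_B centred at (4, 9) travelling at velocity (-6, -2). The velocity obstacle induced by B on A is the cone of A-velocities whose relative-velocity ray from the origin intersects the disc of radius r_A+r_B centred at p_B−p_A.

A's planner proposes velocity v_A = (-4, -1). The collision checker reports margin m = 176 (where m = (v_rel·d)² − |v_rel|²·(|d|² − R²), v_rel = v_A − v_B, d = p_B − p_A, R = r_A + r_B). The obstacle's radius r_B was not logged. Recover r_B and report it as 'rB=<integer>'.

m = 176
d = (8, 10);  v_rel = (2, 1),  |v_rel|² = 5
v_rel×d = (2)·(10) − (1)·(8) = 12
since m = R²·5 − 12²:  R² = (144 + 176) / 5 = 64
R = √64 = 8  ⇒  r_B = 8 − 2 = 6

rB=6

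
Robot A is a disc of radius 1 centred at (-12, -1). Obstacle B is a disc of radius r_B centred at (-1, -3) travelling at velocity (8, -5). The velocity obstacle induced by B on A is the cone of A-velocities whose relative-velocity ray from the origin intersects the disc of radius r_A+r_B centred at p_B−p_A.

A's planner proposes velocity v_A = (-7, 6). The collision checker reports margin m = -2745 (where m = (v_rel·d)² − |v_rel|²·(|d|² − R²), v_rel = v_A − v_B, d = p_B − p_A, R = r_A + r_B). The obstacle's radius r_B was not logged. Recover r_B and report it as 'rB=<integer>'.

m = -2745
d = (11, -2);  v_rel = (-15, 11),  |v_rel|² = 346
v_rel×d = (-15)·(-2) − (11)·(11) = -91
since m = R²·346 − (-91)²:  R² = (8281 + -2745) / 346 = 16
R = √16 = 4  ⇒  r_B = 4 − 1 = 3

rB=3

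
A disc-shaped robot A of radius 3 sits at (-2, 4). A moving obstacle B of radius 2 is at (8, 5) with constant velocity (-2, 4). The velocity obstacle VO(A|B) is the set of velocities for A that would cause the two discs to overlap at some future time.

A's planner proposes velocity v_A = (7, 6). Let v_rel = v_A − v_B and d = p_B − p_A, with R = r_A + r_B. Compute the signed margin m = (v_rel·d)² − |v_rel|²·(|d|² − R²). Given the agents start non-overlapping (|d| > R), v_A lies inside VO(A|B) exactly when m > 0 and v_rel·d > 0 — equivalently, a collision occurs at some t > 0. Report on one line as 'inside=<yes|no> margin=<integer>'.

d = (10, 1),  |d|² = 101;  R = 3+2 = 5,  c = 101−5² = 76
v_rel = (9, 2),  |v_rel|² = 85;  v_rel·d = (9)·(10) + (2)·(1) = 92
85·t² − 184·t + 76 = 0  ⇒  m = 92² − 85·76 = 2004
m = 2004 > 0,  v_rel·d = 92 > 0  ⇒  inside

inside=yes margin=2004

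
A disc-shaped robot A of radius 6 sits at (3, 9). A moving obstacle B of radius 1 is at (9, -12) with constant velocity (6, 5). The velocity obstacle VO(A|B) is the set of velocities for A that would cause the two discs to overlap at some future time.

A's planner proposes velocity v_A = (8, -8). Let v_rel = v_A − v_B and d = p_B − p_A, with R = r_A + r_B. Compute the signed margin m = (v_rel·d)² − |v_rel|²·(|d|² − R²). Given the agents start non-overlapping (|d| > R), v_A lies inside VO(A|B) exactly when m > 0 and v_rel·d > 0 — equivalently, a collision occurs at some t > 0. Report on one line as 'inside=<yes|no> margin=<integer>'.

d = (6, -21),  |d|² = 477;  R = 6+1 = 7,  c = 477−7² = 428
v_rel = (2, -13),  |v_rel|² = 173;  v_rel·d = (2)·(6) + (-13)·(-21) = 285
173·t² − 570·t + 428 = 0  ⇒  m = 285² − 173·428 = 7181
m = 7181 > 0,  v_rel·d = 285 > 0  ⇒  inside

inside=yes margin=7181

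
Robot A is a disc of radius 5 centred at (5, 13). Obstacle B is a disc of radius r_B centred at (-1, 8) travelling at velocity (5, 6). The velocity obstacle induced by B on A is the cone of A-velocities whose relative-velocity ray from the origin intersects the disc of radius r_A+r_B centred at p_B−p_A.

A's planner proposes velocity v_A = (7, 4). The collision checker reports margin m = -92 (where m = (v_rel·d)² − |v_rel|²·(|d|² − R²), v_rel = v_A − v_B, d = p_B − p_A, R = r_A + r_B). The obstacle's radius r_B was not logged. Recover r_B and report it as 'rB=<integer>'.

m = -92
d = (-6, -5);  v_rel = (2, -2),  |v_rel|² = 8
v_rel×d = (2)·(-5) − (-2)·(-6) = -22
since m = R²·8 − (-22)²:  R² = (484 + -92) / 8 = 49
R = √49 = 7  ⇒  r_B = 7 − 5 = 2

rB=2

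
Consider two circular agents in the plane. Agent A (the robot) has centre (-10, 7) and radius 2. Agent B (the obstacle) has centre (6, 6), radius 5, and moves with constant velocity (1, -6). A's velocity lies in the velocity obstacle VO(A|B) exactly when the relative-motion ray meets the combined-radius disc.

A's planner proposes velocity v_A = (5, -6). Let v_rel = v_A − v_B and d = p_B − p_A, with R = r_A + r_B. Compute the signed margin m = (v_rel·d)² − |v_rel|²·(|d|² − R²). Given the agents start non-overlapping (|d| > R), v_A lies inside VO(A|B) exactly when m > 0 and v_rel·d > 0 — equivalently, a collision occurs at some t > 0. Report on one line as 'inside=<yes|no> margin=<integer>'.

d = (16, -1),  |d|² = 257;  R = 2+5 = 7,  c = 257−7² = 208
v_rel = (4, 0),  |v_rel|² = 16;  v_rel·d = (4)·(16) + (0)·(-1) = 64
16·t² − 128·t + 208 = 0  ⇒  m = 64² − 16·208 = 768
m = 768 > 0,  v_rel·d = 64 > 0  ⇒  inside

inside=yes margin=768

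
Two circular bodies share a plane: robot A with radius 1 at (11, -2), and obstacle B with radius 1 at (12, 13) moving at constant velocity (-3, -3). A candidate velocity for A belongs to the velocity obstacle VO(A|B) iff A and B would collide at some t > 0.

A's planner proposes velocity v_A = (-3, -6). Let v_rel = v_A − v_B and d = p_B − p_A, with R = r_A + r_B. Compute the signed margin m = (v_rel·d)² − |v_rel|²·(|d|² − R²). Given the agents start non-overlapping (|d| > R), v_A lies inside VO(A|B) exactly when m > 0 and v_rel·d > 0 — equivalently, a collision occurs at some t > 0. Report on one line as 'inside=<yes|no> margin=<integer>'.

d = (1, 15),  |d|² = 226;  R = 1+1 = 2,  c = 226−2² = 222
v_rel = (0, -3),  |v_rel|² = 9;  v_rel·d = (0)·(1) + (-3)·(15) = -45
9·t² + 90·t + 222 = 0  ⇒  m = (-45)² − 9·222 = 27
m = 27 > 0,  v_rel·d = -45 < 0  ⇒  outside

inside=no margin=27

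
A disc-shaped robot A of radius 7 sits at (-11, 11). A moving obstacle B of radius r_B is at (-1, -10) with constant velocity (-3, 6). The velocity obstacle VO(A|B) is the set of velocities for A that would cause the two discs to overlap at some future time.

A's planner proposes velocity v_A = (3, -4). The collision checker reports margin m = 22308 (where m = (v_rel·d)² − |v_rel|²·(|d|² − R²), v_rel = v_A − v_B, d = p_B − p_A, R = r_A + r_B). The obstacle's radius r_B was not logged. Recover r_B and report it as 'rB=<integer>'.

m = 22308
d = (10, -21);  v_rel = (6, -10),  |v_rel|² = 136
v_rel×d = (6)·(-21) − (-10)·(10) = -26
since m = R²·136 − (-26)²:  R² = (676 + 22308) / 136 = 169
R = √169 = 13  ⇒  r_B = 13 − 7 = 6

rB=6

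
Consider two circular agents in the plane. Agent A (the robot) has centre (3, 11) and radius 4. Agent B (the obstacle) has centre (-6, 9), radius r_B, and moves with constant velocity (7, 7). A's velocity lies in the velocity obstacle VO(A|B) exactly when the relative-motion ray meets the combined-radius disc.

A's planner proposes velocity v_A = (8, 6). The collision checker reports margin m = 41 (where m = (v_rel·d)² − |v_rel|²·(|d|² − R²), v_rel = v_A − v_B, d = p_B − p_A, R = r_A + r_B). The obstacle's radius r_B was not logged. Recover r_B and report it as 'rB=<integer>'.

m = 41
d = (-9, -2);  v_rel = (1, -1),  |v_rel|² = 2
v_rel×d = (1)·(-2) − (-1)·(-9) = -11
since m = R²·2 − (-11)²:  R² = (121 + 41) / 2 = 81
R = √81 = 9  ⇒  r_B = 9 − 4 = 5

rB=5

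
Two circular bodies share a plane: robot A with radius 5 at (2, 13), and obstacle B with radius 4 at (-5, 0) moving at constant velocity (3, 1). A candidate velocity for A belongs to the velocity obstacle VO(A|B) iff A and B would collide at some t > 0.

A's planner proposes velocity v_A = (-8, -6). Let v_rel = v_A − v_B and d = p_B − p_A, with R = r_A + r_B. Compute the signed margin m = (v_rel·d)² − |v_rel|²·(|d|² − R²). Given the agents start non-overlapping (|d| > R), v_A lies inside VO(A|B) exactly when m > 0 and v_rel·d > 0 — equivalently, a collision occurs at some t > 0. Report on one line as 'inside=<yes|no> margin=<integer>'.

d = (-7, -13),  |d|² = 218;  R = 5+4 = 9,  c = 218−9² = 137
v_rel = (-11, -7),  |v_rel|² = 170;  v_rel·d = (-11)·(-7) + (-7)·(-13) = 168
170·t² − 336·t + 137 = 0  ⇒  m = 168² − 170·137 = 4934
m = 4934 > 0,  v_rel·d = 168 > 0  ⇒  inside

inside=yes margin=4934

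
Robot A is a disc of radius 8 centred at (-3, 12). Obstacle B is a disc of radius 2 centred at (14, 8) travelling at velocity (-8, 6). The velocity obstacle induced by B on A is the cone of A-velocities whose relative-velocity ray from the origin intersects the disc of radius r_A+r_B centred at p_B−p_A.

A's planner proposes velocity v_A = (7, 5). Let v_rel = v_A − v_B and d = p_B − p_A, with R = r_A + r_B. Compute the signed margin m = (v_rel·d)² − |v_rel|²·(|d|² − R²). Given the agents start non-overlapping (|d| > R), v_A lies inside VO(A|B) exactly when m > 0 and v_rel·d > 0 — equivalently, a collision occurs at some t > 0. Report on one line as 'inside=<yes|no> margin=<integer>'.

d = (17, -4),  |d|² = 305;  R = 8+2 = 10,  c = 305−10² = 205
v_rel = (15, -1),  |v_rel|² = 226;  v_rel·d = (15)·(17) + (-1)·(-4) = 259
226·t² − 518·t + 205 = 0  ⇒  m = 259² − 226·205 = 20751
m = 20751 > 0,  v_rel·d = 259 > 0  ⇒  inside

inside=yes margin=20751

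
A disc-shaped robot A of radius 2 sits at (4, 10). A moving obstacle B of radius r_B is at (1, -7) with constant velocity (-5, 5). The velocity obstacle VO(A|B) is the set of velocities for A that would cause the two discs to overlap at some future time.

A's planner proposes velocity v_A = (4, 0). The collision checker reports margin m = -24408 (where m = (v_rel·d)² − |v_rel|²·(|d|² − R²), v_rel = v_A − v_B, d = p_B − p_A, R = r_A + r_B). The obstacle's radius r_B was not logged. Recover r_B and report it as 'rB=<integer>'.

m = -24408
d = (-3, -17);  v_rel = (9, -5),  |v_rel|² = 106
v_rel×d = (9)·(-17) − (-5)·(-3) = -168
since m = R²·106 − (-168)²:  R² = (28224 + -24408) / 106 = 36
R = √36 = 6  ⇒  r_B = 6 − 2 = 4

rB=4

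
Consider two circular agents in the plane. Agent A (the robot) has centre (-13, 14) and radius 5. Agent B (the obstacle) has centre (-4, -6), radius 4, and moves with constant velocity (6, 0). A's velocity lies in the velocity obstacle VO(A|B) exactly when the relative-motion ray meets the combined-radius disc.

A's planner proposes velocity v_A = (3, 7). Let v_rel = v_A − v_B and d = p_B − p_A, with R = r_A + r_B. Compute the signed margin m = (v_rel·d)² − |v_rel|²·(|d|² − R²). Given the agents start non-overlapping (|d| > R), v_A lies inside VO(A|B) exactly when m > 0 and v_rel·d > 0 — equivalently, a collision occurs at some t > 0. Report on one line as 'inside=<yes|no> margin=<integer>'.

d = (9, -20),  |d|² = 481;  R = 5+4 = 9,  c = 481−9² = 400
v_rel = (-3, 7),  |v_rel|² = 58;  v_rel·d = (-3)·(9) + (7)·(-20) = -167
58·t² + 334·t + 400 = 0  ⇒  m = (-167)² − 58·400 = 4689
m = 4689 > 0,  v_rel·d = -167 < 0  ⇒  outside

inside=no margin=4689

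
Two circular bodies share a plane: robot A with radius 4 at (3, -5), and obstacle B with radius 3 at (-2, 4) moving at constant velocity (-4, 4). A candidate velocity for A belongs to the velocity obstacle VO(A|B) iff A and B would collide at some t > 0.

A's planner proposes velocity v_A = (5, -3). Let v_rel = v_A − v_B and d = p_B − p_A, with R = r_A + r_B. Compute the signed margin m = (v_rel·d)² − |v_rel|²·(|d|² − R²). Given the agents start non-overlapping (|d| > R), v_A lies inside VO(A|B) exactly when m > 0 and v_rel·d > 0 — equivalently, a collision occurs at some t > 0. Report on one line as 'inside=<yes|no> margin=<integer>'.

d = (-5, 9),  |d|² = 106;  R = 4+3 = 7,  c = 106−7² = 57
v_rel = (9, -7),  |v_rel|² = 130;  v_rel·d = (9)·(-5) + (-7)·(9) = -108
130·t² + 216·t + 57 = 0  ⇒  m = (-108)² − 130·57 = 4254
m = 4254 > 0,  v_rel·d = -108 < 0  ⇒  outside

inside=no margin=4254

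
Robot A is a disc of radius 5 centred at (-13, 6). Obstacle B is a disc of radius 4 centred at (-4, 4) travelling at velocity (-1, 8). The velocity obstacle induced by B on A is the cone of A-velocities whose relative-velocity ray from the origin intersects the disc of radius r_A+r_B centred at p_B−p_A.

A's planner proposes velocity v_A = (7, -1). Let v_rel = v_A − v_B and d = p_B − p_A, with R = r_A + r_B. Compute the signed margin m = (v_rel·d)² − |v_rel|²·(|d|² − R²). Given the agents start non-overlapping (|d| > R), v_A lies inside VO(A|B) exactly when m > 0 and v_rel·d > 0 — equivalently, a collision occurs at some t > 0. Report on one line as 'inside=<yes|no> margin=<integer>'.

d = (9, -2),  |d|² = 85;  R = 5+4 = 9,  c = 85−9² = 4
v_rel = (8, -9),  |v_rel|² = 145;  v_rel·d = (8)·(9) + (-9)·(-2) = 90
145·t² − 180·t + 4 = 0  ⇒  m = 90² − 145·4 = 7520
m = 7520 > 0,  v_rel·d = 90 > 0  ⇒  inside

inside=yes margin=7520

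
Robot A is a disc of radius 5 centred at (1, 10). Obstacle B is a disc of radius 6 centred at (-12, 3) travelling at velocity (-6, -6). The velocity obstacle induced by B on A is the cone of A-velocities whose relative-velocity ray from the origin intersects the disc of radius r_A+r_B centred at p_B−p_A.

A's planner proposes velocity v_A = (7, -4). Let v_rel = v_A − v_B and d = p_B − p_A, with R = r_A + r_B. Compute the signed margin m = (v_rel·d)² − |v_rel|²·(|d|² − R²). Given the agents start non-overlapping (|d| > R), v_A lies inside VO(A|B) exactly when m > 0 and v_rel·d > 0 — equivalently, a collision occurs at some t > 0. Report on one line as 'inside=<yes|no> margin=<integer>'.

d = (-13, -7),  |d|² = 218;  R = 5+6 = 11,  c = 218−11² = 97
v_rel = (13, 2),  |v_rel|² = 173;  v_rel·d = (13)·(-13) + (2)·(-7) = -183
173·t² + 366·t + 97 = 0  ⇒  m = (-183)² − 173·97 = 16708
m = 16708 > 0,  v_rel·d = -183 < 0  ⇒  outside

inside=no margin=16708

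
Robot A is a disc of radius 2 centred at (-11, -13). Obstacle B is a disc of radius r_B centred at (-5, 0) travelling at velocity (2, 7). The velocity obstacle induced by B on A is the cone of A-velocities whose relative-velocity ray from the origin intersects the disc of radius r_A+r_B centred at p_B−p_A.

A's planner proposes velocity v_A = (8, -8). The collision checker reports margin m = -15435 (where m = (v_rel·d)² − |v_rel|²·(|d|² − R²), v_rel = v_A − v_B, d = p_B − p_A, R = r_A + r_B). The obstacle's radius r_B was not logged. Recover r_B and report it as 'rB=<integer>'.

m = -15435
d = (6, 13);  v_rel = (6, -15),  |v_rel|² = 261
v_rel×d = (6)·(13) − (-15)·(6) = 168
since m = R²·261 − 168²:  R² = (28224 + -15435) / 261 = 49
R = √49 = 7  ⇒  r_B = 7 − 2 = 5

rB=5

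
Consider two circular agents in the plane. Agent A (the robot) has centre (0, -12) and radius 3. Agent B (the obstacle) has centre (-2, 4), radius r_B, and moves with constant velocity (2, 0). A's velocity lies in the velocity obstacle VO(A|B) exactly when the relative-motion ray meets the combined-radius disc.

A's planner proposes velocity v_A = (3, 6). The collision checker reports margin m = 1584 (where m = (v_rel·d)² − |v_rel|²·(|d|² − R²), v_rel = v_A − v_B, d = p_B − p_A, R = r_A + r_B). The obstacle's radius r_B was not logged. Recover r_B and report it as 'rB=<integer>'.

m = 1584
d = (-2, 16);  v_rel = (1, 6),  |v_rel|² = 37
v_rel×d = (1)·(16) − (6)·(-2) = 28
since m = R²·37 − 28²:  R² = (784 + 1584) / 37 = 64
R = √64 = 8  ⇒  r_B = 8 − 3 = 5

rB=5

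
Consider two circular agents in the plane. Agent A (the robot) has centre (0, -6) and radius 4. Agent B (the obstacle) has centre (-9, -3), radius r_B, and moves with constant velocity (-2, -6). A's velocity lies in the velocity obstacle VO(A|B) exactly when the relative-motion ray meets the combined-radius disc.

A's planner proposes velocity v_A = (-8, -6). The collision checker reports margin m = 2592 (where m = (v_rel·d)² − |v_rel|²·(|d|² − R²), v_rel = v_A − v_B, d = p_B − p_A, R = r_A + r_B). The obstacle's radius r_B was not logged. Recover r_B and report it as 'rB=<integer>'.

m = 2592
d = (-9, 3);  v_rel = (-6, 0),  |v_rel|² = 36
v_rel×d = (-6)·(3) − (0)·(-9) = -18
since m = R²·36 − (-18)²:  R² = (324 + 2592) / 36 = 81
R = √81 = 9  ⇒  r_B = 9 − 4 = 5

rB=5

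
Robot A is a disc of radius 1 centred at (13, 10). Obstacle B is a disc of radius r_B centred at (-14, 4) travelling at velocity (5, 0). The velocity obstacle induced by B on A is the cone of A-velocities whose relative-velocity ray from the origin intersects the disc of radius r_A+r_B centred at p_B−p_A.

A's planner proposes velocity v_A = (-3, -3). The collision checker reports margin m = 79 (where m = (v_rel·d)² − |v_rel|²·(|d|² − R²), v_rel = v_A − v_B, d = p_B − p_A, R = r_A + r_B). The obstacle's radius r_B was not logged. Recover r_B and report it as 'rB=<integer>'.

m = 79
d = (-27, -6);  v_rel = (-8, -3),  |v_rel|² = 73
v_rel×d = (-8)·(-6) − (-3)·(-27) = -33
since m = R²·73 − (-33)²:  R² = (1089 + 79) / 73 = 16
R = √16 = 4  ⇒  r_B = 4 − 1 = 3

rB=3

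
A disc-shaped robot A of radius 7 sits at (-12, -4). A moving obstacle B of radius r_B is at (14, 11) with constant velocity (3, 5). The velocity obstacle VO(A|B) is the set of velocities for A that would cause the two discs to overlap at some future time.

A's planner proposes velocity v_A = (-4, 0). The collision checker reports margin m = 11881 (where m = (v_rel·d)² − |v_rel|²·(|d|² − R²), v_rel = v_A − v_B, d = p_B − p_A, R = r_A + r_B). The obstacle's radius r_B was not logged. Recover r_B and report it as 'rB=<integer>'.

m = 11881
d = (26, 15);  v_rel = (-7, -5),  |v_rel|² = 74
v_rel×d = (-7)·(15) − (-5)·(26) = 25
since m = R²·74 − 25²:  R² = (625 + 11881) / 74 = 169
R = √169 = 13  ⇒  r_B = 13 − 7 = 6

rB=6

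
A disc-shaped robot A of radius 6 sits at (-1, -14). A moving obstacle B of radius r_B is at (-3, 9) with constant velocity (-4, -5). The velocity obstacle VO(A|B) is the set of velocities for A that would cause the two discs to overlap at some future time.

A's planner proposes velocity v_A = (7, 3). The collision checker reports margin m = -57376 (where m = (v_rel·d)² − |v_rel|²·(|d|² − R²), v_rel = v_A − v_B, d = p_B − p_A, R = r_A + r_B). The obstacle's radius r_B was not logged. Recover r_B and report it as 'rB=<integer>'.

m = -57376
d = (-2, 23);  v_rel = (11, 8),  |v_rel|² = 185
v_rel×d = (11)·(23) − (8)·(-2) = 269
since m = R²·185 − 269²:  R² = (72361 + -57376) / 185 = 81
R = √81 = 9  ⇒  r_B = 9 − 6 = 3

rB=3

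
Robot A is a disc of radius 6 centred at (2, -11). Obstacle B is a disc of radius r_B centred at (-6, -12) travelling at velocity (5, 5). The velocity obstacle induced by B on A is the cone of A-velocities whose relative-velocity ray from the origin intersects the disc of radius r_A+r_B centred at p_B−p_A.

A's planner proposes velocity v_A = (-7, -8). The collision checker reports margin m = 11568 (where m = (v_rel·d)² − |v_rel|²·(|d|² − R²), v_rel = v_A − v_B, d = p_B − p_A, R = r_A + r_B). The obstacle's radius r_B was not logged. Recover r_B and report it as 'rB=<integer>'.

m = 11568
d = (-8, -1);  v_rel = (-12, -13),  |v_rel|² = 313
v_rel×d = (-12)·(-1) − (-13)·(-8) = -92
since m = R²·313 − (-92)²:  R² = (8464 + 11568) / 313 = 64
R = √64 = 8  ⇒  r_B = 8 − 6 = 2

rB=2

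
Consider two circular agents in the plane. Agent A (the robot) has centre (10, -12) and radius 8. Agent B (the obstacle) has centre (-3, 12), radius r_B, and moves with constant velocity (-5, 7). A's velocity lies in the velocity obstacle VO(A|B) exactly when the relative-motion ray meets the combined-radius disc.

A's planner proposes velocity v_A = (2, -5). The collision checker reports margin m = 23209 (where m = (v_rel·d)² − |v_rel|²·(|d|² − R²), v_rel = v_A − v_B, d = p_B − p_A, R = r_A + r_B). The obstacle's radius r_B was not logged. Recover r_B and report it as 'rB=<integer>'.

m = 23209
d = (-13, 24);  v_rel = (7, -12),  |v_rel|² = 193
v_rel×d = (7)·(24) − (-12)·(-13) = 12
since m = R²·193 − 12²:  R² = (144 + 23209) / 193 = 121
R = √121 = 11  ⇒  r_B = 11 − 8 = 3

rB=3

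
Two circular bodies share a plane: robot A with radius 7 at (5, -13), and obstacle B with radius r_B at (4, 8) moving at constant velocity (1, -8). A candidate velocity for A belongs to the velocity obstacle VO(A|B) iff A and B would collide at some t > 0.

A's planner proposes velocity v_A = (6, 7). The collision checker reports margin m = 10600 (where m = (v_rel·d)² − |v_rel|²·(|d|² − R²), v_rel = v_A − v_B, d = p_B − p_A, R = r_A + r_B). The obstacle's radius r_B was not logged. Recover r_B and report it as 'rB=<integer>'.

m = 10600
d = (-1, 21);  v_rel = (5, 15),  |v_rel|² = 250
v_rel×d = (5)·(21) − (15)·(-1) = 120
since m = R²·250 − 120²:  R² = (14400 + 10600) / 250 = 100
R = √100 = 10  ⇒  r_B = 10 − 7 = 3

rB=3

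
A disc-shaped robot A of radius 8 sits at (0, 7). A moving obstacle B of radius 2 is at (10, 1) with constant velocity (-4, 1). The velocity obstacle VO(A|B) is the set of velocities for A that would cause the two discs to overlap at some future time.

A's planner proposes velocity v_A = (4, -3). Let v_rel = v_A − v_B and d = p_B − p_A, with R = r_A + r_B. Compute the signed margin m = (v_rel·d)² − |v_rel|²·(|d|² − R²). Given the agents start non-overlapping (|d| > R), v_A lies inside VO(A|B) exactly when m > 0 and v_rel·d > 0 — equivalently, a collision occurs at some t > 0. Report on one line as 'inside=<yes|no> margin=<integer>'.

d = (10, -6),  |d|² = 136;  R = 8+2 = 10,  c = 136−10² = 36
v_rel = (8, -4),  |v_rel|² = 80;  v_rel·d = (8)·(10) + (-4)·(-6) = 104
80·t² − 208·t + 36 = 0  ⇒  m = 104² − 80·36 = 7936
m = 7936 > 0,  v_rel·d = 104 > 0  ⇒  inside

inside=yes margin=7936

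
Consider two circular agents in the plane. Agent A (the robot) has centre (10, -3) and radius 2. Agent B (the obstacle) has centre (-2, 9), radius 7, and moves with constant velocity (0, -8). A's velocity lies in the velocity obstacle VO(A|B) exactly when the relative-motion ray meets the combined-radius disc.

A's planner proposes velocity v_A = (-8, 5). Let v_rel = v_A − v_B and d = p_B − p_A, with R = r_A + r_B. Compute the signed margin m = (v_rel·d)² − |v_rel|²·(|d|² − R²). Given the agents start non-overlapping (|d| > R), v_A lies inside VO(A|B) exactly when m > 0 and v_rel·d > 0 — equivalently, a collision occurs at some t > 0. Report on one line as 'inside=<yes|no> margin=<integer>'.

d = (-12, 12),  |d|² = 288;  R = 2+7 = 9,  c = 288−9² = 207
v_rel = (-8, 13),  |v_rel|² = 233;  v_rel·d = (-8)·(-12) + (13)·(12) = 252
233·t² − 504·t + 207 = 0  ⇒  m = 252² − 233·207 = 15273
m = 15273 > 0,  v_rel·d = 252 > 0  ⇒  inside

inside=yes margin=15273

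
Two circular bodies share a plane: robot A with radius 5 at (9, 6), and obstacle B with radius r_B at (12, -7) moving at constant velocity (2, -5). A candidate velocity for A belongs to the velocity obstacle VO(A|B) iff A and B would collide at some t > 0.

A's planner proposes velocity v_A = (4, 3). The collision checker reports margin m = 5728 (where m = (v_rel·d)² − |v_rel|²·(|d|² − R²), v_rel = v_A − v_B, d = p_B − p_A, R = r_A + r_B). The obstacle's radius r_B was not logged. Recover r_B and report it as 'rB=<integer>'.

m = 5728
d = (3, -13);  v_rel = (2, 8),  |v_rel|² = 68
v_rel×d = (2)·(-13) − (8)·(3) = -50
since m = R²·68 − (-50)²:  R² = (2500 + 5728) / 68 = 121
R = √121 = 11  ⇒  r_B = 11 − 5 = 6

rB=6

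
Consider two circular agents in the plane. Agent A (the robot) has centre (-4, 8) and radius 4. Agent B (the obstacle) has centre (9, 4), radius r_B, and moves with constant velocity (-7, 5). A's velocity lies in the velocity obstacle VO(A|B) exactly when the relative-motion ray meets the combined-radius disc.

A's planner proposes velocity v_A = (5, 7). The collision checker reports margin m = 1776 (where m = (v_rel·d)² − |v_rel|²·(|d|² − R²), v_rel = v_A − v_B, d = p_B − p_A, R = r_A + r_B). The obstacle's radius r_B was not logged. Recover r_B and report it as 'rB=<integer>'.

m = 1776
d = (13, -4);  v_rel = (12, 2),  |v_rel|² = 148
v_rel×d = (12)·(-4) − (2)·(13) = -74
since m = R²·148 − (-74)²:  R² = (5476 + 1776) / 148 = 49
R = √49 = 7  ⇒  r_B = 7 − 4 = 3

rB=3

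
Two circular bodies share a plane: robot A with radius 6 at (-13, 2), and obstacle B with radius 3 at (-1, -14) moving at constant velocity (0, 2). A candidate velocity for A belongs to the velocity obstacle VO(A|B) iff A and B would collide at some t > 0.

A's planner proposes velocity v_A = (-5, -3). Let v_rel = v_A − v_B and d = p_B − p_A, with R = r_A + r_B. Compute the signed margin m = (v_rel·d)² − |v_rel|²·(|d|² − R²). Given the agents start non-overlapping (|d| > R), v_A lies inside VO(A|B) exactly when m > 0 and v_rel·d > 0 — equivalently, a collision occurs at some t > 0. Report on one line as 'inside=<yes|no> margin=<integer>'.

d = (12, -16),  |d|² = 400;  R = 6+3 = 9,  c = 400−9² = 319
v_rel = (-5, -5),  |v_rel|² = 50;  v_rel·d = (-5)·(12) + (-5)·(-16) = 20
50·t² − 40·t + 319 = 0  ⇒  m = 20² − 50·319 = -15550
m = -15550 < 0,  v_rel·d = 20 > 0  ⇒  outside

inside=no margin=-15550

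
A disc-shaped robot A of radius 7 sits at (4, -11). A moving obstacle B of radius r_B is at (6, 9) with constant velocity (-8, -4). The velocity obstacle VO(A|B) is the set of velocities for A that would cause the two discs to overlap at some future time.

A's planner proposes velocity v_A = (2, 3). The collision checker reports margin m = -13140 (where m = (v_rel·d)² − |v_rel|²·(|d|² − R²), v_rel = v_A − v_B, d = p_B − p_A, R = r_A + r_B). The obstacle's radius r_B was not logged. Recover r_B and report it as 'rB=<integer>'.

m = -13140
d = (2, 20);  v_rel = (10, 7),  |v_rel|² = 149
v_rel×d = (10)·(20) − (7)·(2) = 186
since m = R²·149 − 186²:  R² = (34596 + -13140) / 149 = 144
R = √144 = 12  ⇒  r_B = 12 − 7 = 5

rB=5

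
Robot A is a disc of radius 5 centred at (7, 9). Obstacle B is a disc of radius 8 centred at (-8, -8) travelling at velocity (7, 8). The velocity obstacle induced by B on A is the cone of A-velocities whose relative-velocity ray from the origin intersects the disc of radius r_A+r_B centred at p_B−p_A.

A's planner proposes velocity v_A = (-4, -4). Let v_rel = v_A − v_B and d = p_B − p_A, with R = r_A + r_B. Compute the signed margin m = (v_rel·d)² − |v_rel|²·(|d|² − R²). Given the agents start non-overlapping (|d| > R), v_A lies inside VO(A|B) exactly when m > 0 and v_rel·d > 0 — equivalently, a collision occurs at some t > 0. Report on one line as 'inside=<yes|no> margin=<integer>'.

d = (-15, -17),  |d|² = 514;  R = 5+8 = 13,  c = 514−13² = 345
v_rel = (-11, -12),  |v_rel|² = 265;  v_rel·d = (-11)·(-15) + (-12)·(-17) = 369
265·t² − 738·t + 345 = 0  ⇒  m = 369² − 265·345 = 44736
m = 44736 > 0,  v_rel·d = 369 > 0  ⇒  inside

inside=yes margin=44736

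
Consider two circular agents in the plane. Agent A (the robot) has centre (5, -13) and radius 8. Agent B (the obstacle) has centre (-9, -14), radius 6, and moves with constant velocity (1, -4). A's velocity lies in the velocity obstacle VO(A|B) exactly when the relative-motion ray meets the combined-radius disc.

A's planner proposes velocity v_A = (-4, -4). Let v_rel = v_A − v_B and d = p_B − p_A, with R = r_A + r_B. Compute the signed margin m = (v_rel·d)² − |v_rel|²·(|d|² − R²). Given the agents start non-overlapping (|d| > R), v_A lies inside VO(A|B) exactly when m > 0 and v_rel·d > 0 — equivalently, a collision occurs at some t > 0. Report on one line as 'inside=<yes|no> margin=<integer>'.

d = (-14, -1),  |d|² = 197;  R = 8+6 = 14,  c = 197−14² = 1
v_rel = (-5, 0),  |v_rel|² = 25;  v_rel·d = (-5)·(-14) + (0)·(-1) = 70
25·t² − 140·t + 1 = 0  ⇒  m = 70² − 25·1 = 4875
m = 4875 > 0,  v_rel·d = 70 > 0  ⇒  inside

inside=yes margin=4875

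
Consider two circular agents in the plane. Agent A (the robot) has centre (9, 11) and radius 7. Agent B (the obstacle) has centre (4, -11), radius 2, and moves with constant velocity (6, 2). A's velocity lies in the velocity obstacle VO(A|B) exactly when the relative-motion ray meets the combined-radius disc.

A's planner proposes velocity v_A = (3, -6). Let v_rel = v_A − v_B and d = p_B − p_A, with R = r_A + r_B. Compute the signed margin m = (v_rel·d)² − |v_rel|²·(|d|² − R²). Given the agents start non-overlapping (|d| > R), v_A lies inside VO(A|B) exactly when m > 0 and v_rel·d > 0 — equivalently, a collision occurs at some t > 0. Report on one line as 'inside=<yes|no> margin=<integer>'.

d = (-5, -22),  |d|² = 509;  R = 7+2 = 9,  c = 509−9² = 428
v_rel = (-3, -8),  |v_rel|² = 73;  v_rel·d = (-3)·(-5) + (-8)·(-22) = 191
73·t² − 382·t + 428 = 0  ⇒  m = 191² − 73·428 = 5237
m = 5237 > 0,  v_rel·d = 191 > 0  ⇒  inside

inside=yes margin=5237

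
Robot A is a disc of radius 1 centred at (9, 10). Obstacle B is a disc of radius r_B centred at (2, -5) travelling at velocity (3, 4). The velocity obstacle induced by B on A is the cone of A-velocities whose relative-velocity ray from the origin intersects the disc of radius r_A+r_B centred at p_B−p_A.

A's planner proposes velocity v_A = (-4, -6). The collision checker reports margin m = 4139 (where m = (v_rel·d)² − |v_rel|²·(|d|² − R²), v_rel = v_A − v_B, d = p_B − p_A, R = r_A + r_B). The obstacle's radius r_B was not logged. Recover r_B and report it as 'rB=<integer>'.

m = 4139
d = (-7, -15);  v_rel = (-7, -10),  |v_rel|² = 149
v_rel×d = (-7)·(-15) − (-10)·(-7) = 35
since m = R²·149 − 35²:  R² = (1225 + 4139) / 149 = 36
R = √36 = 6  ⇒  r_B = 6 − 1 = 5

rB=5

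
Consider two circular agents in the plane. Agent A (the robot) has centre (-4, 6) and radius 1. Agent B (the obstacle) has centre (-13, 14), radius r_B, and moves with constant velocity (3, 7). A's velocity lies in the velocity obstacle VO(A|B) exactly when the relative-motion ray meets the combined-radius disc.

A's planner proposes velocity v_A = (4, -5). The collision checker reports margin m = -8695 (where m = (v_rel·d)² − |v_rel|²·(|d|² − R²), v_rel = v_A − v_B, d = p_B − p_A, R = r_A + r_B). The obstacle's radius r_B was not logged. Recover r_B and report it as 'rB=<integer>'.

m = -8695
d = (-9, 8);  v_rel = (1, -12),  |v_rel|² = 145
v_rel×d = (1)·(8) − (-12)·(-9) = -100
since m = R²·145 − (-100)²:  R² = (10000 + -8695) / 145 = 9
R = √9 = 3  ⇒  r_B = 3 − 1 = 2

rB=2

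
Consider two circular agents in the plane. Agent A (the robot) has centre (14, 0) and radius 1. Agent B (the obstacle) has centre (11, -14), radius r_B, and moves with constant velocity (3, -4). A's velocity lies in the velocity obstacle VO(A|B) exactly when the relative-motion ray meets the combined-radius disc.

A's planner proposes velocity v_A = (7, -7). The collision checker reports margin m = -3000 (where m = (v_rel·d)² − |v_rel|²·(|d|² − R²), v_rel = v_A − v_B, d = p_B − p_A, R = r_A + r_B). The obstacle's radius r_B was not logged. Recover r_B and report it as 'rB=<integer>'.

m = -3000
d = (-3, -14);  v_rel = (4, -3),  |v_rel|² = 25
v_rel×d = (4)·(-14) − (-3)·(-3) = -65
since m = R²·25 − (-65)²:  R² = (4225 + -3000) / 25 = 49
R = √49 = 7  ⇒  r_B = 7 − 1 = 6

rB=6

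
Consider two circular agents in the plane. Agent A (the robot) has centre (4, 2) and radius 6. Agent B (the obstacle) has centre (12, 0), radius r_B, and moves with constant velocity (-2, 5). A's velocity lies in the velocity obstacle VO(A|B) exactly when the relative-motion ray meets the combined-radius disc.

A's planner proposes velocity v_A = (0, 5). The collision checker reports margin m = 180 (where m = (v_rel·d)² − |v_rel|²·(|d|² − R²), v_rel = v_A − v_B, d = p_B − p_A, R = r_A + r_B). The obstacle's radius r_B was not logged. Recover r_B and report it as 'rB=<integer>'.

m = 180
d = (8, -2);  v_rel = (2, 0),  |v_rel|² = 4
v_rel×d = (2)·(-2) − (0)·(8) = -4
since m = R²·4 − (-4)²:  R² = (16 + 180) / 4 = 49
R = √49 = 7  ⇒  r_B = 7 − 6 = 1

rB=1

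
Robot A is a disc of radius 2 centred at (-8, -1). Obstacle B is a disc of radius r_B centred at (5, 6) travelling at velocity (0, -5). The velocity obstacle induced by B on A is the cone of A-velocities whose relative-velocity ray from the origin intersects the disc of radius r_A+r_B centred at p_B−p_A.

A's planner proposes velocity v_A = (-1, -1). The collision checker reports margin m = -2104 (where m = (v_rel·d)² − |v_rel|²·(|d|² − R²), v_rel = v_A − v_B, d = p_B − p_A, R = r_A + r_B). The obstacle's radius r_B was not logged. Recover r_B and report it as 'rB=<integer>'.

m = -2104
d = (13, 7);  v_rel = (-1, 4),  |v_rel|² = 17
v_rel×d = (-1)·(7) − (4)·(13) = -59
since m = R²·17 − (-59)²:  R² = (3481 + -2104) / 17 = 81
R = √81 = 9  ⇒  r_B = 9 − 2 = 7

rB=7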